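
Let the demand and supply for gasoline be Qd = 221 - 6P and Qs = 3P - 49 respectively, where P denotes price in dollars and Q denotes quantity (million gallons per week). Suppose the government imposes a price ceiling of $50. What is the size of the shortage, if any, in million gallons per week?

Without the control the market clears where 221 - 6P = 3P - 49, i.e. P* = 30 and Q* = 41.
The ceiling of 50 is above the equilibrium price 30, so it is not binding; the market clears at P* = 30, Q* = 41.
Since the control does not bind, there is no shortage.

0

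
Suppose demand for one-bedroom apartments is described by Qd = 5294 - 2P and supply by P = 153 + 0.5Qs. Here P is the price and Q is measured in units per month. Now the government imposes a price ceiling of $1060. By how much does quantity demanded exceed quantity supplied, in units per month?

1360

Rearranging supply gives Qs = 2P - 306. Setting quantity demanded equal to quantity supplied, 5294 - 2P = 2P - 306, gives P* = 1400 and Q* = 2494.
Since 1060 < 1400, the ceiling is binding.
At P = 1060: Qd = 5294 - 2·1060 = 3174 and Qs = 2·1060 - 306 = 1814.
Shortage = Qd - Qs = 3174 - 1814 = 1360.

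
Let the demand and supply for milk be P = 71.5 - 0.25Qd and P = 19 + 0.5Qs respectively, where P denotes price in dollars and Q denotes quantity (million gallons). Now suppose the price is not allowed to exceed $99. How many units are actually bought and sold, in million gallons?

Rearranging demand gives Qd = 286 - 4P; rearranging supply gives Qs = 2P - 38. Without the control the market clears where 286 - 4P = 2P - 38, i.e. P* = 54 and Q* = 70.
Since 99 is above P* = 54, the ceiling does not bind and the free-market outcome prevails.

70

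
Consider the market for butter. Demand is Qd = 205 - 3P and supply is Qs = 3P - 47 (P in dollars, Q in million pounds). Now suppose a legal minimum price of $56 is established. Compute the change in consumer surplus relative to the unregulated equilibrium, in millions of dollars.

Setting quantity demanded equal to quantity supplied, 205 - 3P = 3P - 47, gives P* = 42 and Q* = 79.
The floor of 56 is above the equilibrium price 42, so it binds.
At P = 56: Qd = 205 - 3·56 = 37 and Qs = 3·56 - 47 = 121.
Consumer surplus without the control is ½ · (205/3 - 42) · 79 = 6241/6.
With the floor, consumers buy 37 units at 56, so CS = ½ · (205/3 - 56) · 37 = 1369/6.
Change in consumer surplus = 1369/6 - 6241/6 = -812.

-812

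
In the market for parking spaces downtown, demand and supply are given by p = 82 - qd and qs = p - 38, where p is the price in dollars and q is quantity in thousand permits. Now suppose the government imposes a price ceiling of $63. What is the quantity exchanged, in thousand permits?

Rearranging demand gives qd = 82 - p. In a free market, 82 - p = p - 38 gives the equilibrium p* = 60, q* = 22.
The ceiling of 63 is above the equilibrium price 60, so it is not binding; the market clears at p* = 60, q* = 22.

22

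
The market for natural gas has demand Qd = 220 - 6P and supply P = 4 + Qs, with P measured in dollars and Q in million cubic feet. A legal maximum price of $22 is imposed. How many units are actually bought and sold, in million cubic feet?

Rearranging supply gives Qs = P - 4. Equilibrium: 220 - 6P = P - 4, so 224 = 7P and P* = 32, Q* = 28.
The ceiling of 22 is below the equilibrium price 32, so it binds.
At P = 22: Qd = 220 - 6·22 = 88 and Qs = 22 - 4 = 18.
The quantity actually transacted is the short side, supply: 18.

18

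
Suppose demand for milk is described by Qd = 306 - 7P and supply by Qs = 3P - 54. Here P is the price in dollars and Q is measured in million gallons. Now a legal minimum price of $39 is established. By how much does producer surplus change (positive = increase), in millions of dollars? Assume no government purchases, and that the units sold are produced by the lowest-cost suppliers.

Setting quantity demanded equal to quantity supplied, 306 - 7P = 3P - 54, gives P* = 36 and Q* = 54.
Since 39 > 36, the floor is binding.
At P = 39: Qd = 306 - 7·39 = 33 and Qs = 3·39 - 54 = 63.
Producer surplus without the control is ½ · (36 - 18) · 54 = 486.
With the floor, 33 units are sold at 39. The supply price at Q = 33 is 29, so PS = ½ · [(39 - 18) + (39 - 29)] · 33 = 511.5.
Change in producer surplus = 511.5 - 486 = 25.5.

25.5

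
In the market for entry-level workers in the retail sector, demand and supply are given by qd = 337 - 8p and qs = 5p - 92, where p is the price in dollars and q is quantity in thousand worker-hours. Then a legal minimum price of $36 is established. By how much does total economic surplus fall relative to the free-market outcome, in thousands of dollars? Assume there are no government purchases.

Without the control the market clears where 337 - 8p = 5p - 92, i.e. p* = 33 and q* = 73.
Because the floor (36) lies above the market-clearing price, it is binding.
At p = 36: qd = 337 - 8·36 = 49 and qs = 5·36 - 92 = 88.
Quantity traded falls to 49. At q = 49 the demand price is (337 - 49)/8 = 36 and the supply price is (92 + 49)/5 = 28.2.
Deadweight loss = ½ · (36 - 28.2) · (73 - 49) = ½ · 7.8 · 24 = 93.6.

93.6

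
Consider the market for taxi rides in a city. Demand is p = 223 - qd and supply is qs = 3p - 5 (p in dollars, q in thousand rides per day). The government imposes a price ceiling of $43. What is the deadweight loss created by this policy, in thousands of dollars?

Rearranging demand gives qd = 223 - p. Without the control the market clears where 223 - p = 3p - 5, i.e. p* = 57 and q* = 166.
Because the ceiling (43) lies below the market-clearing price, it is binding.
At p = 43: qd = 223 - 43 = 180 and qs = 3·43 - 5 = 124.
Quantity traded falls to 124. At q = 124 the demand price is 223 - 124 = 99 and the supply price is (5 + 124)/3 = 43.
Deadweight loss = ½ · (99 - 43) · (166 - 124) = ½ · 56 · 42 = 1176.

1176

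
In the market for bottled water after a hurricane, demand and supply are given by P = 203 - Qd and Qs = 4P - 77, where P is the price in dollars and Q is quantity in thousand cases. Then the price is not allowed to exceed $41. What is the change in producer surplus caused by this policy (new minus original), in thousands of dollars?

Rearranging demand gives Qd = 203 - P. Setting quantity demanded equal to quantity supplied, 203 - P = 4P - 77, gives P* = 56 and Q* = 147.
Because the ceiling (41) lies below the market-clearing price, it is binding.
At P = 41: Qd = 203 - 41 = 162 and Qs = 4·41 - 77 = 87.
Producer surplus without the control is ½ · (56 - 19.25) · 147 = 2701.125.
With the ceiling, producers sell 87 units at 41, so PS = ½ · (41 - 19.25) · 87 = 946.125.
Change in producer surplus = 946.125 - 2701.125 = -1755.

-1755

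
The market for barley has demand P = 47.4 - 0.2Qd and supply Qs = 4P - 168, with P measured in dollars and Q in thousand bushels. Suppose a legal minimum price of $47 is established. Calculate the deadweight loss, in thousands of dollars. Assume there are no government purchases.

22.5

Rearranging demand gives Qd = 237 - 5P. Setting quantity demanded equal to quantity supplied, 237 - 5P = 4P - 168, gives P* = 45 and Q* = 12.
The floor of 47 is above the equilibrium price 45, so it binds.
At P = 47: Qd = 237 - 5·47 = 2 and Qs = 4·47 - 168 = 20.
Quantity traded falls to 2. At Q = 2 the demand price is (237 - 2)/5 = 47 and the supply price is (168 + 2)/4 = 42.5.
Deadweight loss = ½ · (47 - 42.5) · (12 - 2) = ½ · 4.5 · 10 = 22.5.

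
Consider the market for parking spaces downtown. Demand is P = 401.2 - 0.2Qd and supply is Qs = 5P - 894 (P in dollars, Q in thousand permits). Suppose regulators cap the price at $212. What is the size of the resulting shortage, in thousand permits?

Rearranging demand gives Qd = 2006 - 5P. Without the control the market clears where 2006 - 5P = 5P - 894, i.e. P* = 290 and Q* = 556.
Because the ceiling (212) lies below the market-clearing price, it is binding.
At P = 212: Qd = 2006 - 5·212 = 946 and Qs = 5·212 - 894 = 166.
Shortage = Qd - Qs = 946 - 166 = 780.

780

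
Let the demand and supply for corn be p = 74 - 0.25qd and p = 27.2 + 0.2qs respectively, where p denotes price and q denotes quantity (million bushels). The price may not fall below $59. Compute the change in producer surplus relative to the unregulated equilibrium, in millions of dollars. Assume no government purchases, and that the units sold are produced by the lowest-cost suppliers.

Rearranging demand gives qd = 296 - 4p; rearranging supply gives qs = 5p - 136. Equilibrium: 296 - 4p = 5p - 136, so 432 = 9p and p* = 48, q* = 104.
The floor of 59 is above the equilibrium price 48, so it binds.
At p = 59: qd = 296 - 4·59 = 60 and qs = 5·59 - 136 = 159.
Producer surplus without the control is ½ · (48 - 27.2) · 104 = 1081.6.
With the floor, 60 units are sold at 59. The supply price at q = 60 is 39.2, so PS = ½ · [(59 - 27.2) + (59 - 39.2)] · 60 = 1548.
Change in producer surplus = 1548 - 1081.6 = 466.4.

466.4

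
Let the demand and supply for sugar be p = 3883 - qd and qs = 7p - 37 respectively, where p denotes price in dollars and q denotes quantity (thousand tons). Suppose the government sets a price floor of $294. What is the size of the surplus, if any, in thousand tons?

0

Rearranging demand gives qd = 3883 - p. Equilibrium: 3883 - p = 7p - 37, so 3920 = 8p and p* = 490, q* = 3393.
Since 294 is below p* = 490, the floor does not bind and the free-market outcome prevails.
Since the control does not bind, there is no surplus.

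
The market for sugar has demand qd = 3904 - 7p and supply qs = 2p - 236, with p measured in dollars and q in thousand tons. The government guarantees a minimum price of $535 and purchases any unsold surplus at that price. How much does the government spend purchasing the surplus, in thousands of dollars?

361125

Setting quantity demanded equal to quantity supplied, 3904 - 7p = 2p - 236, gives p* = 460 and q* = 684.
Because the floor (535) lies above the market-clearing price, it is binding.
At p = 535: qd = 3904 - 7·535 = 159 and qs = 2·535 - 236 = 834.
Surplus = qs - qd = 675.
Government expenditure = surplus × support price = 675 × 535 = 361125.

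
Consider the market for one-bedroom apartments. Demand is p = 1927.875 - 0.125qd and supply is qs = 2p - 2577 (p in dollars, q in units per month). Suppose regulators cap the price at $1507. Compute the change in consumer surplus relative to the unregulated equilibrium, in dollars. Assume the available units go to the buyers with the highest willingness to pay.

Rearranging demand gives qd = 15423 - 8p. Setting quantity demanded equal to quantity supplied, 15423 - 8p = 2p - 2577, gives p* = 1800 and q* = 1023.
Since 1507 < 1800, the ceiling is binding.
At p = 1507: qd = 15423 - 8·1507 = 3367 and qs = 2·1507 - 2577 = 437.
Consumer surplus without the control is ½ · (1927.875 - 1800) · 1023 = 65408.0625.
With the ceiling, 437 units are sold at 1507 (assume they go to the highest-value buyers). The demand price at q = 437 is 1873.25, so CS = ½ · [(1927.875 - 1507) + (1873.25 - 1507)] · 437 = 171986.8125.
Change in consumer surplus = 171986.8125 - 65408.0625 = 106578.75.

106578.75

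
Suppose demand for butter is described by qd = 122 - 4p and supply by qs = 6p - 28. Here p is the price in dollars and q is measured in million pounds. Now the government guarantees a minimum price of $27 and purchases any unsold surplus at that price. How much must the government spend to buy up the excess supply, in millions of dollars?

3240

Without the control the market clears where 122 - 4p = 6p - 28, i.e. p* = 15 and q* = 62.
The floor of 27 is above the equilibrium price 15, so it binds.
At p = 27: qd = 122 - 4·27 = 14 and qs = 6·27 - 28 = 134.
Surplus = qs - qd = 120.
Government expenditure = surplus × support price = 120 × 27 = 3240.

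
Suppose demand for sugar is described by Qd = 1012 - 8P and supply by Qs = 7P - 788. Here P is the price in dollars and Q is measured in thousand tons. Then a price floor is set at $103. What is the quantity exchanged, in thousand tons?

52

Without the control the market clears where 1012 - 8P = 7P - 788, i.e. P* = 120 and Q* = 52.
Since 103 is below P* = 120, the floor does not bind and the free-market outcome prevails.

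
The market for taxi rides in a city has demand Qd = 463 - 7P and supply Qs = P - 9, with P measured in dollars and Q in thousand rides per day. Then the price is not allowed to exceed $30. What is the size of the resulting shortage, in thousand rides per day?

Without the control the market clears where 463 - 7P = P - 9, i.e. P* = 59 and Q* = 50.
Since 30 < 59, the ceiling is binding.
At P = 30: Qd = 463 - 7·30 = 253 and Qs = 30 - 9 = 21.
Shortage = Qd - Qs = 253 - 21 = 232.

232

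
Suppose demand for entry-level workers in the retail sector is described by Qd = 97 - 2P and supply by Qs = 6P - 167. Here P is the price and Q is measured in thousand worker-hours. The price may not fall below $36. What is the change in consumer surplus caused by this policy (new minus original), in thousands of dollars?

-84

Without the control the market clears where 97 - 2P = 6P - 167, i.e. P* = 33 and Q* = 31.
Because the floor (36) lies above the market-clearing price, it is binding.
At P = 36: Qd = 97 - 2·36 = 25 and Qs = 6·36 - 167 = 49.
Consumer surplus without the control is ½ · (48.5 - 33) · 31 = 240.25.
With the floor, consumers buy 25 units at 36, so CS = ½ · (48.5 - 36) · 25 = 156.25.
Change in consumer surplus = 156.25 - 240.25 = -84.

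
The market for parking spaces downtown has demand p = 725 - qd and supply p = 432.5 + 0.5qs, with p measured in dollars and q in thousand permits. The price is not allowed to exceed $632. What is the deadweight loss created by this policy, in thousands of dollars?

Rearranging demand gives qd = 725 - p; rearranging supply gives qs = 2p - 865. In a free market, 725 - p = 2p - 865 gives the equilibrium p* = 530, q* = 195.
The ceiling of 632 is above the equilibrium price 530, so it is not binding; the market clears at p* = 530, q* = 195.
Since the control does not bind, no trades are prevented and deadweight loss is zero.

0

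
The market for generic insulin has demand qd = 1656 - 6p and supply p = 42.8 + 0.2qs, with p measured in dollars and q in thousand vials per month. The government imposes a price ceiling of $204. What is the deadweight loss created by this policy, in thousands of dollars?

Rearranging supply gives qs = 5p - 214. Setting quantity demanded equal to quantity supplied, 1656 - 6p = 5p - 214, gives p* = 170 and q* = 636.
Since 204 is above p* = 170, the ceiling does not bind and the free-market outcome prevails.
Since the control does not bind, no trades are prevented and deadweight loss is zero.

0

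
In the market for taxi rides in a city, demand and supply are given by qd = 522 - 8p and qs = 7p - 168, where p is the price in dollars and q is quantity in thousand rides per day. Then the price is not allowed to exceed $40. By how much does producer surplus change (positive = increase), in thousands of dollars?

-798

Setting quantity demanded equal to quantity supplied, 522 - 8p = 7p - 168, gives p* = 46 and q* = 154.
The ceiling of 40 is below the equilibrium price 46, so it binds.
At p = 40: qd = 522 - 8·40 = 202 and qs = 7·40 - 168 = 112.
Producer surplus without the control is ½ · (46 - 24) · 154 = 1694.
With the ceiling, producers sell 112 units at 40, so PS = ½ · (40 - 24) · 112 = 896.
Change in producer surplus = 896 - 1694 = -798.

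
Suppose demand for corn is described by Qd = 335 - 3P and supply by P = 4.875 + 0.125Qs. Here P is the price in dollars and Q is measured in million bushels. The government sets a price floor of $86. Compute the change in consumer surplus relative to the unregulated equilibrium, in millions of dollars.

-8060

Rearranging supply gives Qs = 8P - 39. Without the control the market clears where 335 - 3P = 8P - 39, i.e. P* = 34 and Q* = 233.
Since 86 > 34, the floor is binding.
At P = 86: Qd = 335 - 3·86 = 77 and Qs = 8·86 - 39 = 649.
Consumer surplus without the control is ½ · (335/3 - 34) · 233 = 54289/6.
With the floor, consumers buy 77 units at 86, so CS = ½ · (335/3 - 86) · 77 = 5929/6.
Change in consumer surplus = 5929/6 - 54289/6 = -8060.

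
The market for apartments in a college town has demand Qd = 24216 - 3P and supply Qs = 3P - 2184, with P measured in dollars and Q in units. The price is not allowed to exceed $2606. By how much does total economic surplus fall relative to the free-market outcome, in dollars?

9655308

Setting quantity demanded equal to quantity supplied, 24216 - 3P = 3P - 2184, gives P* = 4400 and Q* = 11016.
Because the ceiling (2606) lies below the market-clearing price, it is binding.
At P = 2606: Qd = 24216 - 3·2606 = 16398 and Qs = 3·2606 - 2184 = 5634.
Quantity traded falls to 5634. At Q = 5634 the demand price is (24216 - 5634)/3 = 6194 and the supply price is (2184 + 5634)/3 = 2606.
Deadweight loss = ½ · (6194 - 2606) · (11016 - 5634) = ½ · 3588 · 5382 = 9655308.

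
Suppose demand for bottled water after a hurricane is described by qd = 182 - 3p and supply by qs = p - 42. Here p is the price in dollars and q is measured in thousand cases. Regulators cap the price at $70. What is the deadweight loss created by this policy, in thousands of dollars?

0

Equilibrium: 182 - 3p = p - 42, so 224 = 4p and p* = 56, q* = 14.
Since 70 is above p* = 56, the ceiling does not bind and the free-market outcome prevails.
Since the control does not bind, no trades are prevented and deadweight loss is zero.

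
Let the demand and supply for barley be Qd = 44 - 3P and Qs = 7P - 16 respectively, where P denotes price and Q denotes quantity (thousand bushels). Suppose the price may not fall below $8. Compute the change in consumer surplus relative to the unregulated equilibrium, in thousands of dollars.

-46

Setting quantity demanded equal to quantity supplied, 44 - 3P = 7P - 16, gives P* = 6 and Q* = 26.
Because the floor (8) lies above the market-clearing price, it is binding.
At P = 8: Qd = 44 - 3·8 = 20 and Qs = 7·8 - 16 = 40.
Consumer surplus without the control is ½ · (44/3 - 6) · 26 = 338/3.
With the floor, consumers buy 20 units at 8, so CS = ½ · (44/3 - 8) · 20 = 200/3.
Change in consumer surplus = 200/3 - 338/3 = -46.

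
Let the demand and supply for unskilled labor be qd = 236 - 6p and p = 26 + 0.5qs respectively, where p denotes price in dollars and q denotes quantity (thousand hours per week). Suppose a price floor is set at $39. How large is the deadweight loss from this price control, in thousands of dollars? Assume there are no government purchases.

108

Rearranging supply gives qs = 2p - 52. Without the control the market clears where 236 - 6p = 2p - 52, i.e. p* = 36 and q* = 20.
The floor of 39 is above the equilibrium price 36, so it binds.
At p = 39: qd = 236 - 6·39 = 2 and qs = 2·39 - 52 = 26.
Quantity traded falls to 2. At q = 2 the demand price is (236 - 2)/6 = 39 and the supply price is (52 + 2)/2 = 27.
Deadweight loss = ½ · (39 - 27) · (20 - 2) = ½ · 12 · 18 = 108.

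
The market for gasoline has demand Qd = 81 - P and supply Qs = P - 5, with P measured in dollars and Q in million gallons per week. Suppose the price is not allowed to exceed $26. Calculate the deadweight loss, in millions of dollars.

Equilibrium: 81 - P = P - 5, so 86 = 2P and P* = 43, Q* = 38.
Since 26 < 43, the ceiling is binding.
At P = 26: Qd = 81 - 26 = 55 and Qs = 26 - 5 = 21.
Quantity traded falls to 21. At Q = 21 the demand price is 81 - 21 = 60 and the supply price is 5 + 21 = 26.
Deadweight loss = ½ · (60 - 26) · (38 - 21) = ½ · 34 · 17 = 289.

289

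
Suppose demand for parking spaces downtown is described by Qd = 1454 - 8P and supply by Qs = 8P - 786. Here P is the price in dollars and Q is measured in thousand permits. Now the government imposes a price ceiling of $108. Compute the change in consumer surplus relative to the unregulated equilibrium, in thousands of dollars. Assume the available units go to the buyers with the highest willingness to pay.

Setting quantity demanded equal to quantity supplied, 1454 - 8P = 8P - 786, gives P* = 140 and Q* = 334.
Since 108 < 140, the ceiling is binding.
At P = 108: Qd = 1454 - 8·108 = 590 and Qs = 8·108 - 786 = 78.
Consumer surplus without the control is ½ · (181.75 - 140) · 334 = 6972.25.
With the ceiling, 78 units are sold at 108 (assume they go to the highest-value buyers). The demand price at Q = 78 is 172, so CS = ½ · [(181.75 - 108) + (172 - 108)] · 78 = 5372.25.
Change in consumer surplus = 5372.25 - 6972.25 = -1600.

-1600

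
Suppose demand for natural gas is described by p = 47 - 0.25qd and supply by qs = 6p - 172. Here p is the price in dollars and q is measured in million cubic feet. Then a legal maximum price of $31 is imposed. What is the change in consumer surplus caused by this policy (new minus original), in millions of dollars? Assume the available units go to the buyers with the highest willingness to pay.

Rearranging demand gives qd = 188 - 4p. Without the control the market clears where 188 - 4p = 6p - 172, i.e. p* = 36 and q* = 44.
The ceiling of 31 is below the equilibrium price 36, so it binds.
At p = 31: qd = 188 - 4·31 = 64 and qs = 6·31 - 172 = 14.
Consumer surplus without the control is ½ · (47 - 36) · 44 = 242.
With the ceiling, 14 units are sold at 31 (assume they go to the highest-value buyers). The demand price at q = 14 is 43.5, so CS = ½ · [(47 - 31) + (43.5 - 31)] · 14 = 199.5.
Change in consumer surplus = 199.5 - 242 = -42.5.

-42.5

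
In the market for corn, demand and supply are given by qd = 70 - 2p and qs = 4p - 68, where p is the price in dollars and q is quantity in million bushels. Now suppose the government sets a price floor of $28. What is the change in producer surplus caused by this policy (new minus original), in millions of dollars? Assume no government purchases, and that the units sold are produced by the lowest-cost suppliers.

57.5

In a free market, 70 - 2p = 4p - 68 gives the equilibrium p* = 23, q* = 24.
Since 28 > 23, the floor is binding.
At p = 28: qd = 70 - 2·28 = 14 and qs = 4·28 - 68 = 44.
Producer surplus without the control is ½ · (23 - 17) · 24 = 72.
With the floor, 14 units are sold at 28. The supply price at q = 14 is 20.5, so PS = ½ · [(28 - 17) + (28 - 20.5)] · 14 = 129.5.
Change in producer surplus = 129.5 - 72 = 57.5.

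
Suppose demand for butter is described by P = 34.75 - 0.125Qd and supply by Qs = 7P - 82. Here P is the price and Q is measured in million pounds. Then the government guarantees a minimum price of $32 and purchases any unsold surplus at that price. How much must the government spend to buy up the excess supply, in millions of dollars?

3840

Rearranging demand gives Qd = 278 - 8P. Equilibrium: 278 - 8P = 7P - 82, so 360 = 15P and P* = 24, Q* = 86.
The floor of 32 is above the equilibrium price 24, so it binds.
At P = 32: Qd = 278 - 8·32 = 22 and Qs = 7·32 - 82 = 142.
Surplus = Qs - Qd = 120.
Government expenditure = surplus × support price = 120 × 32 = 3840.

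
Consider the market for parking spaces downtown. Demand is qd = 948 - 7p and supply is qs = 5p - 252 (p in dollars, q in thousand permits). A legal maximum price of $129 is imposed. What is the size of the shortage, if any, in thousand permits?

0

Without the control the market clears where 948 - 7p = 5p - 252, i.e. p* = 100 and q* = 248.
The ceiling of 129 is above the equilibrium price 100, so it is not binding; the market clears at p* = 100, q* = 248.
Since the control does not bind, there is no shortage.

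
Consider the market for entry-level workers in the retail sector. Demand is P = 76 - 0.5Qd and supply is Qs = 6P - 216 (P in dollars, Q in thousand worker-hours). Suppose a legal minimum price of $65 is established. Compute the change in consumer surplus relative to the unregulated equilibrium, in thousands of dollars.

Rearranging demand gives Qd = 152 - 2P. In a free market, 152 - 2P = 6P - 216 gives the equilibrium P* = 46, Q* = 60.
Because the floor (65) lies above the market-clearing price, it is binding.
At P = 65: Qd = 152 - 2·65 = 22 and Qs = 6·65 - 216 = 174.
Consumer surplus without the control is ½ · (76 - 46) · 60 = 900.
With the floor, consumers buy 22 units at 65, so CS = ½ · (76 - 65) · 22 = 121.
Change in consumer surplus = 121 - 900 = -779.

-779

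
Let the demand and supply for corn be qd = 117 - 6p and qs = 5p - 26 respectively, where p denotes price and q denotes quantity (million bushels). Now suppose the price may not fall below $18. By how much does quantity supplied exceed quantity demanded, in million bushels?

55

Setting quantity demanded equal to quantity supplied, 117 - 6p = 5p - 26, gives p* = 13 and q* = 39.
Because the floor (18) lies above the market-clearing price, it is binding.
At p = 18: qd = 117 - 6·18 = 9 and qs = 5·18 - 26 = 64.
Surplus = qs - qd = 64 - 9 = 55.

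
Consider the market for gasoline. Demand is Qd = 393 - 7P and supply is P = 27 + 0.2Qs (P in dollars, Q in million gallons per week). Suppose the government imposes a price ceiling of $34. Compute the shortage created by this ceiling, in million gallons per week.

120

Rearranging supply gives Qs = 5P - 135. Setting quantity demanded equal to quantity supplied, 393 - 7P = 5P - 135, gives P* = 44 and Q* = 85.
The ceiling of 34 is below the equilibrium price 44, so it binds.
At P = 34: Qd = 393 - 7·34 = 155 and Qs = 5·34 - 135 = 35.
Shortage = Qd - Qs = 155 - 35 = 120.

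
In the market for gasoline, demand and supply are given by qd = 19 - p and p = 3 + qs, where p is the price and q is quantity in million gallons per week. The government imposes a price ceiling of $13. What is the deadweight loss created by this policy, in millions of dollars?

0

Rearranging supply gives qs = p - 3. Without the control the market clears where 19 - p = p - 3, i.e. p* = 11 and q* = 8.
Since 13 is above p* = 11, the ceiling does not bind and the free-market outcome prevails.
Since the control does not bind, no trades are prevented and deadweight loss is zero.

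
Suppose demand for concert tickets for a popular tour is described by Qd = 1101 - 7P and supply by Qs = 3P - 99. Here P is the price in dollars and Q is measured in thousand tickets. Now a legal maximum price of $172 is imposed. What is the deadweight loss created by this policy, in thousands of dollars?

Setting quantity demanded equal to quantity supplied, 1101 - 7P = 3P - 99, gives P* = 120 and Q* = 261.
Since 172 is above P* = 120, the ceiling does not bind and the free-market outcome prevails.
Since the control does not bind, no trades are prevented and deadweight loss is zero.

0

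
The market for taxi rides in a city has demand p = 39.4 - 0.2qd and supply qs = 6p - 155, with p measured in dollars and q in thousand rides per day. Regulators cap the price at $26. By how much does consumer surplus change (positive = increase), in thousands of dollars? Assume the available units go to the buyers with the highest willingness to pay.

Rearranging demand gives qd = 197 - 5p. Equilibrium: 197 - 5p = 6p - 155, so 352 = 11p and p* = 32, q* = 37.
Because the ceiling (26) lies below the market-clearing price, it is binding.
At p = 26: qd = 197 - 5·26 = 67 and qs = 6·26 - 155 = 1.
Consumer surplus without the control is ½ · (39.4 - 32) · 37 = 136.9.
With the ceiling, 1 units are sold at 26 (assume they go to the highest-value buyers). The demand price at q = 1 is 39.2, so CS = ½ · [(39.4 - 26) + (39.2 - 26)] · 1 = 13.3.
Change in consumer surplus = 13.3 - 136.9 = -123.6.

-123.6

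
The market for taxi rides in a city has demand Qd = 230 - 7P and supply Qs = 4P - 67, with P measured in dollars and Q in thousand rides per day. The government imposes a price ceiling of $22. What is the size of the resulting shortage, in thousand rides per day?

55

Equilibrium: 230 - 7P = 4P - 67, so 297 = 11P and P* = 27, Q* = 41.
The ceiling of 22 is below the equilibrium price 27, so it binds.
At P = 22: Qd = 230 - 7·22 = 76 and Qs = 4·22 - 67 = 21.
Shortage = Qd - Qs = 76 - 21 = 55.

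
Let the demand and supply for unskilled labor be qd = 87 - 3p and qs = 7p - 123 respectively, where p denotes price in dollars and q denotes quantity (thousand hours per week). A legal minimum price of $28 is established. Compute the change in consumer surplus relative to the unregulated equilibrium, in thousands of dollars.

In a free market, 87 - 3p = 7p - 123 gives the equilibrium p* = 21, q* = 24.
Since 28 > 21, the floor is binding.
At p = 28: qd = 87 - 3·28 = 3 and qs = 7·28 - 123 = 73.
Consumer surplus without the control is ½ · (29 - 21) · 24 = 96.
With the floor, consumers buy 3 units at 28, so CS = ½ · (29 - 28) · 3 = 1.5.
Change in consumer surplus = 1.5 - 96 = -94.5.

-94.5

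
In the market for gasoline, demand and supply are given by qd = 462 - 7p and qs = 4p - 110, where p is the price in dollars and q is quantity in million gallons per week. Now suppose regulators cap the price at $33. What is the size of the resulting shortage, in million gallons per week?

In a free market, 462 - 7p = 4p - 110 gives the equilibrium p* = 52, q* = 98.
Because the ceiling (33) lies below the market-clearing price, it is binding.
At p = 33: qd = 462 - 7·33 = 231 and qs = 4·33 - 110 = 22.
Shortage = qd - qs = 231 - 22 = 209.

209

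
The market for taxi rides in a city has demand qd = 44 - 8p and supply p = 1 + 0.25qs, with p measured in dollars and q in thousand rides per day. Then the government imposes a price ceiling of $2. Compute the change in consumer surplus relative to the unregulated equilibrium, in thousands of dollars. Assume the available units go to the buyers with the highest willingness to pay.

4

Rearranging supply gives qs = 4p - 4. In a free market, 44 - 8p = 4p - 4 gives the equilibrium p* = 4, q* = 12.
Because the ceiling (2) lies below the market-clearing price, it is binding.
At p = 2: qd = 44 - 8·2 = 28 and qs = 4·2 - 4 = 4.
Consumer surplus without the control is ½ · (5.5 - 4) · 12 = 9.
With the ceiling, 4 units are sold at 2 (assume they go to the highest-value buyers). The demand price at q = 4 is 5, so CS = ½ · [(5.5 - 2) + (5 - 2)] · 4 = 13.
Change in consumer surplus = 13 - 9 = 4.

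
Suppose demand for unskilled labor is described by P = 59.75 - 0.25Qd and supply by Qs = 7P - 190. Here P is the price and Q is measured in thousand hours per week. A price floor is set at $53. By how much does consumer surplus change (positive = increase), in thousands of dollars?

-770

Rearranging demand gives Qd = 239 - 4P. In a free market, 239 - 4P = 7P - 190 gives the equilibrium P* = 39, Q* = 83.
Since 53 > 39, the floor is binding.
At P = 53: Qd = 239 - 4·53 = 27 and Qs = 7·53 - 190 = 181.
Consumer surplus without the control is ½ · (59.75 - 39) · 83 = 861.125.
With the floor, consumers buy 27 units at 53, so CS = ½ · (59.75 - 53) · 27 = 91.125.
Change in consumer surplus = 91.125 - 861.125 = -770.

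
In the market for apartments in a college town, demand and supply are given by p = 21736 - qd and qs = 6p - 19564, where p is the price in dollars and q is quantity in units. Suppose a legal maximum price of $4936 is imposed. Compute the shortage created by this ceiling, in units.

Rearranging demand gives qd = 21736 - p. Without the control the market clears where 21736 - p = 6p - 19564, i.e. p* = 5900 and q* = 15836.
The ceiling of 4936 is below the equilibrium price 5900, so it binds.
At p = 4936: qd = 21736 - 4936 = 16800 and qs = 6·4936 - 19564 = 10052.
Shortage = qd - qs = 16800 - 10052 = 6748.

6748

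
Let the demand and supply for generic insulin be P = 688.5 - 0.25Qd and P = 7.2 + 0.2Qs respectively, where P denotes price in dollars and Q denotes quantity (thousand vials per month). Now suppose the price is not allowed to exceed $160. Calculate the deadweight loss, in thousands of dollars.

126562.5

Rearranging demand gives Qd = 2754 - 4P; rearranging supply gives Qs = 5P - 36. Without the control the market clears where 2754 - 4P = 5P - 36, i.e. P* = 310 and Q* = 1514.
The ceiling of 160 is below the equilibrium price 310, so it binds.
At P = 160: Qd = 2754 - 4·160 = 2114 and Qs = 5·160 - 36 = 764.
Quantity traded falls to 764. At Q = 764 the demand price is (2754 - 764)/4 = 497.5 and the supply price is (36 + 764)/5 = 160.
Deadweight loss = ½ · (497.5 - 160) · (1514 - 764) = ½ · 337.5 · 750 = 126562.5.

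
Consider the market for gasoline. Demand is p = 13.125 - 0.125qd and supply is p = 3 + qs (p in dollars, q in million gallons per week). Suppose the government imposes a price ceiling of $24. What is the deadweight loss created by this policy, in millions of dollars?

0

Rearranging demand gives qd = 105 - 8p; rearranging supply gives qs = p - 3. In a free market, 105 - 8p = p - 3 gives the equilibrium p* = 12, q* = 9.
Since 24 is above p* = 12, the ceiling does not bind and the free-market outcome prevails.
Since the control does not bind, no trades are prevented and deadweight loss is zero.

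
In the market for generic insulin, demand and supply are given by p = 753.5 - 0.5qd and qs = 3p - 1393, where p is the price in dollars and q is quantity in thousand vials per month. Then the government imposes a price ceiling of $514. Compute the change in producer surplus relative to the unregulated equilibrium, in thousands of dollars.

-16368

Rearranging demand gives qd = 1507 - 2p. Equilibrium: 1507 - 2p = 3p - 1393, so 2900 = 5p and p* = 580, q* = 347.
Since 514 < 580, the ceiling is binding.
At p = 514: qd = 1507 - 2·514 = 479 and qs = 3·514 - 1393 = 149.
Producer surplus without the control is ½ · (580 - 1393/3) · 347 = 120409/6.
With the ceiling, producers sell 149 units at 514, so PS = ½ · (514 - 1393/3) · 149 = 22201/6.
Change in producer surplus = 22201/6 - 120409/6 = -16368.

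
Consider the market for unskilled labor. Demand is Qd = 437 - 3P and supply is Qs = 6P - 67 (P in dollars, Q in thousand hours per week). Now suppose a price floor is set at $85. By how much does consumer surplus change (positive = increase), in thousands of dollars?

-6539.5

Equilibrium: 437 - 3P = 6P - 67, so 504 = 9P and P* = 56, Q* = 269.
The floor of 85 is above the equilibrium price 56, so it binds.
At P = 85: Qd = 437 - 3·85 = 182 and Qs = 6·85 - 67 = 443.
Consumer surplus without the control is ½ · (437/3 - 56) · 269 = 72361/6.
With the floor, consumers buy 182 units at 85, so CS = ½ · (437/3 - 85) · 182 = 16562/3.
Change in consumer surplus = 16562/3 - 72361/6 = -6539.5.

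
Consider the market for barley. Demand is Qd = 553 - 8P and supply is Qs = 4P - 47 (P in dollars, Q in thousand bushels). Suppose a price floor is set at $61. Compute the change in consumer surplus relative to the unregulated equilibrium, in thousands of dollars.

Equilibrium: 553 - 8P = 4P - 47, so 600 = 12P and P* = 50, Q* = 153.
Because the floor (61) lies above the market-clearing price, it is binding.
At P = 61: Qd = 553 - 8·61 = 65 and Qs = 4·61 - 47 = 197.
Consumer surplus without the control is ½ · (69.125 - 50) · 153 = 1463.0625.
With the floor, consumers buy 65 units at 61, so CS = ½ · (69.125 - 61) · 65 = 264.0625.
Change in consumer surplus = 264.0625 - 1463.0625 = -1199.

-1199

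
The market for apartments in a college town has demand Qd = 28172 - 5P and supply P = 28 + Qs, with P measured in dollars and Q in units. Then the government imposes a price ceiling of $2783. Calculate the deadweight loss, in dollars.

2204933.4

Rearranging supply gives Qs = P - 28. In a free market, 28172 - 5P = P - 28 gives the equilibrium P* = 4700, Q* = 4672.
Because the ceiling (2783) lies below the market-clearing price, it is binding.
At P = 2783: Qd = 28172 - 5·2783 = 14257 and Qs = 2783 - 28 = 2755.
Quantity traded falls to 2755. At Q = 2755 the demand price is (28172 - 2755)/5 = 5083.4 and the supply price is 28 + 2755 = 2783.
Deadweight loss = ½ · (5083.4 - 2783) · (4672 - 2755) = ½ · 2300.4 · 1917 = 2204933.4.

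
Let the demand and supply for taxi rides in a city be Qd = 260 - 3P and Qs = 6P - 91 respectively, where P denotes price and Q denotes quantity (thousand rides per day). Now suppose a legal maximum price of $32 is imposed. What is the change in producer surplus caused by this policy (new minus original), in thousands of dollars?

Without the control the market clears where 260 - 3P = 6P - 91, i.e. P* = 39 and Q* = 143.
Since 32 < 39, the ceiling is binding.
At P = 32: Qd = 260 - 3·32 = 164 and Qs = 6·32 - 91 = 101.
Producer surplus without the control is ½ · (39 - 91/6) · 143 = 20449/12.
With the ceiling, producers sell 101 units at 32, so PS = ½ · (32 - 91/6) · 101 = 10201/12.
Change in producer surplus = 10201/12 - 20449/12 = -854.

-854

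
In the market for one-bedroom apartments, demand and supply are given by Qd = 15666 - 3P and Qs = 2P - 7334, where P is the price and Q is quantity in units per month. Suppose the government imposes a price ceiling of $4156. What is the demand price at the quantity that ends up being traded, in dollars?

4896

Equilibrium: 15666 - 3P = 2P - 7334, so 23000 = 5P and P* = 4600, Q* = 1866.
Because the ceiling (4156) lies below the market-clearing price, it is binding.
At P = 4156: Qd = 15666 - 3·4156 = 3198 and Qs = 2·4156 - 7334 = 978.
Only 978 units reach the market. On the demand curve, the marginal buyer's willingness to pay at Q = 978 is (15666 - 978)/3 = 4896.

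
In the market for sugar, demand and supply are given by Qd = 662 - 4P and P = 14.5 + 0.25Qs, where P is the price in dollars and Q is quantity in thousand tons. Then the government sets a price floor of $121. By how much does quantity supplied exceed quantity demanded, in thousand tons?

248

Rearranging supply gives Qs = 4P - 58. Setting quantity demanded equal to quantity supplied, 662 - 4P = 4P - 58, gives P* = 90 and Q* = 302.
The floor of 121 is above the equilibrium price 90, so it binds.
At P = 121: Qd = 662 - 4·121 = 178 and Qs = 4·121 - 58 = 426.
Surplus = Qs - Qd = 426 - 178 = 248.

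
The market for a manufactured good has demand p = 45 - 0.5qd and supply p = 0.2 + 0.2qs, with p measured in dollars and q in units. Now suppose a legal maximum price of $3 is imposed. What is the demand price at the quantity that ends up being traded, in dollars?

Rearranging demand gives qd = 90 - 2p; rearranging supply gives qs = 5p - 1. Setting quantity demanded equal to quantity supplied, 90 - 2p = 5p - 1, gives p* = 13 and q* = 64.
Since 3 < 13, the ceiling is binding.
At p = 3: qd = 90 - 2·3 = 84 and qs = 5·3 - 1 = 14.
Only 14 units reach the market. On the demand curve, the marginal buyer's willingness to pay at q = 14 is (90 - 14)/2 = 38.

38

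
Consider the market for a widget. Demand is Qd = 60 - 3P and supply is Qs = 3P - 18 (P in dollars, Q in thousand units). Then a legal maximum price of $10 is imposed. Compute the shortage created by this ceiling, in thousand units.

Without the control the market clears where 60 - 3P = 3P - 18, i.e. P* = 13 and Q* = 21.
Because the ceiling (10) lies below the market-clearing price, it is binding.
At P = 10: Qd = 60 - 3·10 = 30 and Qs = 3·10 - 18 = 12.
Shortage = Qd - Qs = 30 - 12 = 18.

18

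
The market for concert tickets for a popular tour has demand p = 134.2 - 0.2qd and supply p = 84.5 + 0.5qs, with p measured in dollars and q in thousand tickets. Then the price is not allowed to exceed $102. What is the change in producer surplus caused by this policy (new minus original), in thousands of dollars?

-954

Rearranging demand gives qd = 671 - 5p; rearranging supply gives qs = 2p - 169. Equilibrium: 671 - 5p = 2p - 169, so 840 = 7p and p* = 120, q* = 71.
Since 102 < 120, the ceiling is binding.
At p = 102: qd = 671 - 5·102 = 161 and qs = 2·102 - 169 = 35.
Producer surplus without the control is ½ · (120 - 84.5) · 71 = 1260.25.
With the ceiling, producers sell 35 units at 102, so PS = ½ · (102 - 84.5) · 35 = 306.25.
Change in producer surplus = 306.25 - 1260.25 = -954.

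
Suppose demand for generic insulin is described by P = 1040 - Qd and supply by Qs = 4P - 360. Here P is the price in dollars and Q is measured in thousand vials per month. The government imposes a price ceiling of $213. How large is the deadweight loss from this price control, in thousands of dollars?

44890

Rearranging demand gives Qd = 1040 - P. In a free market, 1040 - P = 4P - 360 gives the equilibrium P* = 280, Q* = 760.
Since 213 < 280, the ceiling is binding.
At P = 213: Qd = 1040 - 213 = 827 and Qs = 4·213 - 360 = 492.
Quantity traded falls to 492. At Q = 492 the demand price is 1040 - 492 = 548 and the supply price is (360 + 492)/4 = 213.
Deadweight loss = ½ · (548 - 213) · (760 - 492) = ½ · 335 · 268 = 44890.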